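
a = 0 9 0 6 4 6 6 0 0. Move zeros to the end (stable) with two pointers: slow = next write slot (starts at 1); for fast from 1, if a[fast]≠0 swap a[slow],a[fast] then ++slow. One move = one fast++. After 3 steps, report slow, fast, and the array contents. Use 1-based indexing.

slow=2, fast=4, a=[9, 0, 0, 6, 4, 6, 6, 0, 0]

slow=1 fast=1: a[fast]=0, fast++
slow=1 fast=2: a[fast]=9≠0 swap→a[1]=9, slow++,fast++
slow=2 fast=3: a[fast]=0, fast++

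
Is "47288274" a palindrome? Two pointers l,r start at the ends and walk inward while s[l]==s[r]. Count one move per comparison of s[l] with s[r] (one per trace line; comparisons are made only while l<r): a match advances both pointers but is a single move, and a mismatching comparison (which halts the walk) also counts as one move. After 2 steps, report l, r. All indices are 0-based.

l=2, r=5

[0,7] '4'=='4' → l++,r--
[1,6] '7'=='7' → l++,r--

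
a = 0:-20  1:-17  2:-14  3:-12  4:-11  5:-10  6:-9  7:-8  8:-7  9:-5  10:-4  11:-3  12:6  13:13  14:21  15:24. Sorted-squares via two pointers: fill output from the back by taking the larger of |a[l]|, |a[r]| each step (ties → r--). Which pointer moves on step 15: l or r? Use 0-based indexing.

[0,15] |-20|<=|24| out[15]=576 → r--
[0,14] |-20|<=|21| out[14]=441 → r--
[0,13] |-20|>|13| out[13]=400 → l++
[1,13] |-17|>|13| out[12]=289 → l++
[2,13] |-14|>|13| out[11]=196 → l++
[3,13] |-12|<=|13| out[10]=169 → r--
[3,12] |-12|>|6| out[9]=144 → l++
[4,12] |-11|>|6| out[8]=121 → l++
[5,12] |-10|>|6| out[7]=100 → l++
[6,12] |-9|>|6| out[6]=81 → l++
[7,12] |-8|>|6| out[5]=64 → l++
[8,12] |-7|>|6| out[4]=49 → l++
[9,12] |-5|<=|6| out[3]=36 → r--
[9,11] |-5|>|-3| out[2]=25 → l++
[10,11] |-4|>|-3| out[1]=16 → l++

l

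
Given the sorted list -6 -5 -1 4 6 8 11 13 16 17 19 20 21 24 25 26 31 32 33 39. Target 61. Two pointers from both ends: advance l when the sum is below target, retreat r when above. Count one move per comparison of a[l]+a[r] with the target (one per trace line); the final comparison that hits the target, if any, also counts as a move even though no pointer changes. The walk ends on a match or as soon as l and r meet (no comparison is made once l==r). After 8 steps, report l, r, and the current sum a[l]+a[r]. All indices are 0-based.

[0,19] -6+39=33 <61 → l++
[1,19] -5+39=34 <61 → l++
[2,19] -1+39=38 <61 → l++
[3,19] 4+39=43 <61 → l++
[4,19] 6+39=45 <61 → l++
[5,19] 8+39=47 <61 → l++
[6,19] 11+39=50 <61 → l++
[7,19] 13+39=52 <61 → l++

l=8, r=19, sum=55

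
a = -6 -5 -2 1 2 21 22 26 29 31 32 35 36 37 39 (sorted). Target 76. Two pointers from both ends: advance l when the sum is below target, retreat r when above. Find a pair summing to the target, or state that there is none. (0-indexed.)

(37, 39)

[0,14] -6+39=33 <76 → l++
[1,14] -5+39=34 <76 → l++
[2,14] -2+39=37 <76 → l++
[3,14] 1+39=40 <76 → l++
[4,14] 2+39=41 <76 → l++
[5,14] 21+39=60 <76 → l++
[6,14] 22+39=61 <76 → l++
[7,14] 26+39=65 <76 → l++
[8,14] 29+39=68 <76 → l++
[9,14] 31+39=70 <76 → l++
[10,14] 32+39=71 <76 → l++
[11,14] 35+39=74 <76 → l++
[12,14] 36+39=75 <76 → l++
[13,14] 37+39=76 → found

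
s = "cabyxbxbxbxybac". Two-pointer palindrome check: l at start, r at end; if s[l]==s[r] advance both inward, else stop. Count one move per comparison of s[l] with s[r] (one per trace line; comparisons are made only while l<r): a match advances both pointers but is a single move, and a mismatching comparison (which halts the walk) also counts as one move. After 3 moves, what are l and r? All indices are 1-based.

l=4, r=12

l=1 r=15: 'c'=='c', l++,r--
l=2 r=14: 'a'=='a', l++,r--
l=3 r=13: 'b'=='b', l++,r--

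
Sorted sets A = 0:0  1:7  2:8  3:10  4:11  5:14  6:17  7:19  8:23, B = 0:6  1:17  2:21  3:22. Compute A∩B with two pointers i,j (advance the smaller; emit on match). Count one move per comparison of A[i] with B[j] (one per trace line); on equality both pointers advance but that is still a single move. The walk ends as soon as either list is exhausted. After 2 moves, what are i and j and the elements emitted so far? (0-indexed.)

i=0 j=0: 0<6, i++
i=1 j=0: 7>6, j++

i=1, j=1, emitted=[]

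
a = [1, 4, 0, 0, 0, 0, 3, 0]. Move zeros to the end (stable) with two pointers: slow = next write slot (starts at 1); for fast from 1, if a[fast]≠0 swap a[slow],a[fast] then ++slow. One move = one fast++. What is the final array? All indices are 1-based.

[1, 4, 3, 0, 0, 0, 0, 0]

slow=1 fast=1: a[fast]=1≠0 swap→a[1]=1, slow++,fast++
slow=2 fast=2: a[fast]=4≠0 swap→a[2]=4, slow++,fast++
slow=3 fast=3: a[fast]=0, fast++
slow=3 fast=4: a[fast]=0, fast++
slow=3 fast=5: a[fast]=0, fast++
slow=3 fast=6: a[fast]=0, fast++
slow=3 fast=7: a[fast]=3≠0 swap→a[3]=3, slow++,fast++
slow=4 fast=8: a[fast]=0, fast++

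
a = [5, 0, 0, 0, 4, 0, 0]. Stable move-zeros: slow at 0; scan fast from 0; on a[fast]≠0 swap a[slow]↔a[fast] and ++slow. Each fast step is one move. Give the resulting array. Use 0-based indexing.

[5, 4, 0, 0, 0, 0, 0]

slow=0 fast=0: a[fast]=5≠0 swap→a[0]=5, slow++,fast++
slow=1 fast=1: a[fast]=0, fast++
slow=1 fast=2: a[fast]=0, fast++
slow=1 fast=3: a[fast]=0, fast++
slow=1 fast=4: a[fast]=4≠0 swap→a[1]=4, slow++,fast++
slow=2 fast=5: a[fast]=0, fast++
slow=2 fast=6: a[fast]=0, fast++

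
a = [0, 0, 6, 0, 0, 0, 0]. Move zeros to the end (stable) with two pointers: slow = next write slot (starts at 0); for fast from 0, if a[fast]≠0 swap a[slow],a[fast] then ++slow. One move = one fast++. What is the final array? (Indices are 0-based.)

[6, 0, 0, 0, 0, 0, 0]

(s=0,f=0) a[fast]=0 → fast++
(s=0,f=1) a[fast]=0 → fast++
(s=0,f=2) a[fast]=6≠0 swap→a[0]=6 → slow++,fast++
(s=1,f=3) a[fast]=0 → fast++
(s=1,f=4) a[fast]=0 → fast++
(s=1,f=5) a[fast]=0 → fast++
(s=1,f=6) a[fast]=0 → fast++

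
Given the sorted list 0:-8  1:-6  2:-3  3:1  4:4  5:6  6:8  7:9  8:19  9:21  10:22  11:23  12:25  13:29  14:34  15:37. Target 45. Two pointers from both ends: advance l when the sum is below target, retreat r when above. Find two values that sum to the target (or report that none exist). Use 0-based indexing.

(8, 37)

l=0 r=15: -8+37=29 <45, l++
l=1 r=15: -6+37=31 <45, l++
l=2 r=15: -3+37=34 <45, l++
l=3 r=15: 1+37=38 <45, l++
l=4 r=15: 4+37=41 <45, l++
l=5 r=15: 6+37=43 <45, l++
l=6 r=15: 8+37=45, found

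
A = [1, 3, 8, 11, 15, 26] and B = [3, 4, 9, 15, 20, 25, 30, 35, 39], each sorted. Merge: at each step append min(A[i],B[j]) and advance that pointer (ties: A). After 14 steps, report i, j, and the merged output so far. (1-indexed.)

i=1 j=1: A[i]=1<=B[j]=3 take 1, i++
i=2 j=1: A[i]=3<=B[j]=3 take 3, i++
i=3 j=1: A[i]=8>B[j]=3 take 3, j++
i=3 j=2: A[i]=8>B[j]=4 take 4, j++
i=3 j=3: A[i]=8<=B[j]=9 take 8, i++
i=4 j=3: A[i]=11>B[j]=9 take 9, j++
i=4 j=4: A[i]=11<=B[j]=15 take 11, i++
i=5 j=4: A[i]=15<=B[j]=15 take 15, i++
i=6 j=4: A[i]=26>B[j]=15 take 15, j++
i=6 j=5: A[i]=26>B[j]=20 take 20, j++
i=6 j=6: A[i]=26>B[j]=25 take 25, j++
i=6 j=7: A[i]=26<=B[j]=30 take 26, i++
i=7 j=7: A done, take B[j]=30, j++
i=7 j=8: A done, take B[j]=35, j++

i=7, j=9, merged so far=[1, 3, 3, 4, 8, 9, 11, 15, 15, 20, 25, 26, 30, 35]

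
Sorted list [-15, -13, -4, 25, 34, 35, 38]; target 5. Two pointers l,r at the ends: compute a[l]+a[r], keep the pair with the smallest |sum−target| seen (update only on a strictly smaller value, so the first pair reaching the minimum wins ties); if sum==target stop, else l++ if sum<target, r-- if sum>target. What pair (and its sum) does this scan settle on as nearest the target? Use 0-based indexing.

[0,6] -15+38=23 d=18 * → r--
[0,5] -15+35=20 d=15 * → r--
[0,4] -15+34=19 d=14 * → r--
[0,3] -15+25=10 d=5 * → r--
[0,2] -15+-4=-19 d=24 → l++
[1,2] -13+-4=-17 d=22 → l++

pair (-15, 25) with sum 10 (|Δ|=5)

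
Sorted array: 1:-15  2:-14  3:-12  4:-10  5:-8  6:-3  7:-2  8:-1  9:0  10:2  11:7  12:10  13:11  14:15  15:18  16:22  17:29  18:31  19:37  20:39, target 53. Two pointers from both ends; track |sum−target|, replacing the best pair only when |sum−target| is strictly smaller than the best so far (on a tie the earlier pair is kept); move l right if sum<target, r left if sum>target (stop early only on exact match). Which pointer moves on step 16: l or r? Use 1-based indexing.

l=1 r=20: -15+39=24 d=29 *, l++
l=2 r=20: -14+39=25 d=28 *, l++
l=3 r=20: -12+39=27 d=26 *, l++
l=4 r=20: -10+39=29 d=24 *, l++
l=5 r=20: -8+39=31 d=22 *, l++
l=6 r=20: -3+39=36 d=17 *, l++
l=7 r=20: -2+39=37 d=16 *, l++
l=8 r=20: -1+39=38 d=15 *, l++
l=9 r=20: 0+39=39 d=14 *, l++
l=10 r=20: 2+39=41 d=12 *, l++
l=11 r=20: 7+39=46 d=7 *, l++
l=12 r=20: 10+39=49 d=4 *, l++
l=13 r=20: 11+39=50 d=3 *, l++
l=14 r=20: 15+39=54 d=1 *, r--
l=14 r=19: 15+37=52 d=1, l++
l=15 r=19: 18+37=55 d=2, r--

r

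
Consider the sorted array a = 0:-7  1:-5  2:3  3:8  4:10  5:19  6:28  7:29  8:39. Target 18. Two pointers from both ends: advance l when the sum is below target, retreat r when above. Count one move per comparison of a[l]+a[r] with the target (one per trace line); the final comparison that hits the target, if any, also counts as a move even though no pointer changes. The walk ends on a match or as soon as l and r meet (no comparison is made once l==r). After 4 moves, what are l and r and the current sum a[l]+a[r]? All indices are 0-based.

[0,8] -7+39=32 >18 → r--
[0,7] -7+29=22 >18 → r--
[0,6] -7+28=21 >18 → r--
[0,5] -7+19=12 <18 → l++

l=1, r=5, sum=14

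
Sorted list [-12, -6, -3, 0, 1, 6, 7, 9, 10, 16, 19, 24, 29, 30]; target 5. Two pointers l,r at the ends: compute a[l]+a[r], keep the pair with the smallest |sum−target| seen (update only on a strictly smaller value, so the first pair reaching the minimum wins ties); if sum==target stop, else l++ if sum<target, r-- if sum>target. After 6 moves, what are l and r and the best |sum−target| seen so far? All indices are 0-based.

l=1, r=8, best |Δ|=1

[0,13] -12+30=18 d=13 * → r--
[0,12] -12+29=17 d=12 * → r--
[0,11] -12+24=12 d=7 * → r--
[0,10] -12+19=7 d=2 * → r--
[0,9] -12+16=4 d=1 * → l++
[1,9] -6+16=10 d=5 → r--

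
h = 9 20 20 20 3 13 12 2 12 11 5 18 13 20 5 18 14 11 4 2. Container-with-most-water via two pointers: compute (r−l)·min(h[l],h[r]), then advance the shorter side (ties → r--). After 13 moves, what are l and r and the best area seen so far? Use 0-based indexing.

[0,19] min(9,2)*19=38 best=38 * → r--
[0,18] min(9,4)*18=72 best=72 * → r--
[0,17] min(9,11)*17=153 best=153 * → l++
[1,17] min(20,11)*16=176 best=176 * → r--
[1,16] min(20,14)*15=210 best=210 * → r--
[1,15] min(20,18)*14=252 best=252 * → r--
[1,14] min(20,5)*13=65 best=252 → r--
[1,13] min(20,20)*12=240 best=252 → r--
[1,12] min(20,13)*11=143 best=252 → r--
[1,11] min(20,18)*10=180 best=252 → r--
[1,10] min(20,5)*9=45 best=252 → r--
[1,9] min(20,11)*8=88 best=252 → r--
[1,8] min(20,12)*7=84 best=252 → r--

l=1, r=7, best area=252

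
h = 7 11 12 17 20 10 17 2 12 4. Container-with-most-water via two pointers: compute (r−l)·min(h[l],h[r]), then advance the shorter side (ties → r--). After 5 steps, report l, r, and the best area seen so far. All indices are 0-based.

[0,9] min(7,4)*9=36 best=36 * → r--
[0,8] min(7,12)*8=56 best=56 * → l++
[1,8] min(11,12)*7=77 best=77 * → l++
[2,8] min(12,12)*6=72 best=77 → r--
[2,7] min(12,2)*5=10 best=77 → r--

l=2, r=6, best area=77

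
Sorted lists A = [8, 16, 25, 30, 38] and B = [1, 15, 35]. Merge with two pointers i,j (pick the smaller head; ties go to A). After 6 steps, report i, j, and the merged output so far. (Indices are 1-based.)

[i=1,j=1] A[i]=8>B[j]=1 take 1 → j++
[i=1,j=2] A[i]=8<=B[j]=15 take 8 → i++
[i=2,j=2] A[i]=16>B[j]=15 take 15 → j++
[i=2,j=3] A[i]=16<=B[j]=35 take 16 → i++
[i=3,j=3] A[i]=25<=B[j]=35 take 25 → i++
[i=4,j=3] A[i]=30<=B[j]=35 take 30 → i++

i=5, j=3, merged so far=[1, 8, 15, 16, 25, 30]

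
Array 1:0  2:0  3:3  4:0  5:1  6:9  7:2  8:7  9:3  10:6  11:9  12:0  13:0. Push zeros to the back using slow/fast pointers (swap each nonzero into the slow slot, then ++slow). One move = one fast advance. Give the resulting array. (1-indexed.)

(s=1,f=1) a[fast]=0 → fast++
(s=1,f=2) a[fast]=0 → fast++
(s=1,f=3) a[fast]=3≠0 swap→a[1]=3 → slow++,fast++
(s=2,f=4) a[fast]=0 → fast++
(s=2,f=5) a[fast]=1≠0 swap→a[2]=1 → slow++,fast++
(s=3,f=6) a[fast]=9≠0 swap→a[3]=9 → slow++,fast++
(s=4,f=7) a[fast]=2≠0 swap→a[4]=2 → slow++,fast++
(s=5,f=8) a[fast]=7≠0 swap→a[5]=7 → slow++,fast++
(s=6,f=9) a[fast]=3≠0 swap→a[6]=3 → slow++,fast++
(s=7,f=10) a[fast]=6≠0 swap→a[7]=6 → slow++,fast++
(s=8,f=11) a[fast]=9≠0 swap→a[8]=9 → slow++,fast++
(s=9,f=12) a[fast]=0 → fast++
(s=9,f=13) a[fast]=0 → fast++

[3, 1, 9, 2, 7, 3, 6, 9, 0, 0, 0, 0, 0]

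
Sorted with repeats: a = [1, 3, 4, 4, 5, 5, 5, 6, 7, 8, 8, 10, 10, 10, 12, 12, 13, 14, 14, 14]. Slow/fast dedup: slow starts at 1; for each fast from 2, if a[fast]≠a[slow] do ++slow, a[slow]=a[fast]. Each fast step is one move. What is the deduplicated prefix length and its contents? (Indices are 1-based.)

length 11; prefix = [1, 3, 4, 5, 6, 7, 8, 10, 12, 13, 14]

(s=1,f=2) a[fast]=3≠a[slow]=1 write a[2]=3 → slow++,fast++
(s=2,f=3) a[fast]=4≠a[slow]=3 write a[3]=4 → slow++,fast++
(s=3,f=4) a[fast]=4=a[slow] dup → fast++
(s=3,f=5) a[fast]=5≠a[slow]=4 write a[4]=5 → slow++,fast++
(s=4,f=6) a[fast]=5=a[slow] dup → fast++
(s=4,f=7) a[fast]=5=a[slow] dup → fast++
(s=4,f=8) a[fast]=6≠a[slow]=5 write a[5]=6 → slow++,fast++
(s=5,f=9) a[fast]=7≠a[slow]=6 write a[6]=7 → slow++,fast++
(s=6,f=10) a[fast]=8≠a[slow]=7 write a[7]=8 → slow++,fast++
(s=7,f=11) a[fast]=8=a[slow] dup → fast++
(s=7,f=12) a[fast]=10≠a[slow]=8 write a[8]=10 → slow++,fast++
(s=8,f=13) a[fast]=10=a[slow] dup → fast++
(s=8,f=14) a[fast]=10=a[slow] dup → fast++
(s=8,f=15) a[fast]=12≠a[slow]=10 write a[9]=12 → slow++,fast++
(s=9,f=16) a[fast]=12=a[slow] dup → fast++
(s=9,f=17) a[fast]=13≠a[slow]=12 write a[10]=13 → slow++,fast++
(s=10,f=18) a[fast]=14≠a[slow]=13 write a[11]=14 → slow++,fast++
(s=11,f=19) a[fast]=14=a[slow] dup → fast++
(s=11,f=20) a[fast]=14=a[slow] dup → fast++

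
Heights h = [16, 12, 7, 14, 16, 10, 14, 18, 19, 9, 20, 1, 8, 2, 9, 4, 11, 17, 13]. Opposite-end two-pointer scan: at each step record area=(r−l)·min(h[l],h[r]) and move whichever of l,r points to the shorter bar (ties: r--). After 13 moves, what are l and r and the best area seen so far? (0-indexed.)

[0,18] min(16,13)*18=234 best=234 * → r--
[0,17] min(16,17)*17=272 best=272 * → l++
[1,17] min(12,17)*16=192 best=272 → l++
[2,17] min(7,17)*15=105 best=272 → l++
[3,17] min(14,17)*14=196 best=272 → l++
[4,17] min(16,17)*13=208 best=272 → l++
[5,17] min(10,17)*12=120 best=272 → l++
[6,17] min(14,17)*11=154 best=272 → l++
[7,17] min(18,17)*10=170 best=272 → r--
[7,16] min(18,11)*9=99 best=272 → r--
[7,15] min(18,4)*8=32 best=272 → r--
[7,14] min(18,9)*7=63 best=272 → r--
[7,13] min(18,2)*6=12 best=272 → r--

l=7, r=12, best area=272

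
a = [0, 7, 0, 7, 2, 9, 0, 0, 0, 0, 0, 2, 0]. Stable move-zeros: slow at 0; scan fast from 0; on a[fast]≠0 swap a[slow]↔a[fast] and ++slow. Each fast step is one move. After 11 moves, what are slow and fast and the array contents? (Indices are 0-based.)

slow=4, fast=11, a=[7, 7, 2, 9, 0, 0, 0, 0, 0, 0, 0, 2, 0]

slow=0 fast=0: a[fast]=0, fast++
slow=0 fast=1: a[fast]=7≠0 swap→a[0]=7, slow++,fast++
slow=1 fast=2: a[fast]=0, fast++
slow=1 fast=3: a[fast]=7≠0 swap→a[1]=7, slow++,fast++
slow=2 fast=4: a[fast]=2≠0 swap→a[2]=2, slow++,fast++
slow=3 fast=5: a[fast]=9≠0 swap→a[3]=9, slow++,fast++
slow=4 fast=6: a[fast]=0, fast++
slow=4 fast=7: a[fast]=0, fast++
slow=4 fast=8: a[fast]=0, fast++
slow=4 fast=9: a[fast]=0, fast++
slow=4 fast=10: a[fast]=0, fast++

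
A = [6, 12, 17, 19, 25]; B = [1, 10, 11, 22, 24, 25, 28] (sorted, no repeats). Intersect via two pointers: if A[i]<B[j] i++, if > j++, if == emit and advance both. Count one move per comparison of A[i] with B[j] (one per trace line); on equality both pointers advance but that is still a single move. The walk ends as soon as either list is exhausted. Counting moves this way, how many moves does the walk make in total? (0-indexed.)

10 moves

i=0 j=0: 6>1, j++
i=0 j=1: 6<10, i++
i=1 j=1: 12>10, j++
i=1 j=2: 12>11, j++
i=1 j=3: 12<22, i++
i=2 j=3: 17<22, i++
i=3 j=3: 19<22, i++
i=4 j=3: 25>22, j++
i=4 j=4: 25>24, j++
i=4 j=5: 25==25 emit, i++,j++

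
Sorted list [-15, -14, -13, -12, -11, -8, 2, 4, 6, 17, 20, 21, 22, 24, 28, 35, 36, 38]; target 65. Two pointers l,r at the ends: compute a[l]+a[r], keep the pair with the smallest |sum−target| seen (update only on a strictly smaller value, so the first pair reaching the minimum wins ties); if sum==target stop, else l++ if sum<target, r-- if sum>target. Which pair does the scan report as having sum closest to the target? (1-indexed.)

pair (28, 38) with sum 66 (|Δ|=1)

l=1 r=18: -15+38=23 d=42 *, l++
l=2 r=18: -14+38=24 d=41 *, l++
l=3 r=18: -13+38=25 d=40 *, l++
l=4 r=18: -12+38=26 d=39 *, l++
l=5 r=18: -11+38=27 d=38 *, l++
l=6 r=18: -8+38=30 d=35 *, l++
l=7 r=18: 2+38=40 d=25 *, l++
l=8 r=18: 4+38=42 d=23 *, l++
l=9 r=18: 6+38=44 d=21 *, l++
l=10 r=18: 17+38=55 d=10 *, l++
l=11 r=18: 20+38=58 d=7 *, l++
l=12 r=18: 21+38=59 d=6 *, l++
l=13 r=18: 22+38=60 d=5 *, l++
l=14 r=18: 24+38=62 d=3 *, l++
l=15 r=18: 28+38=66 d=1 *, r--
l=15 r=17: 28+36=64 d=1, l++
l=16 r=17: 35+36=71 d=6, r--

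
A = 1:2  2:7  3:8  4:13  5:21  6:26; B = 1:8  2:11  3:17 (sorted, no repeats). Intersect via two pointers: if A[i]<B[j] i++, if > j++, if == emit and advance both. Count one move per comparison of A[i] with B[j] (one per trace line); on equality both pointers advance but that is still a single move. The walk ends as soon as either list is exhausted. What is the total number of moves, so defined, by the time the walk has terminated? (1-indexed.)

[i=1,j=1] 2<8 → i++
[i=2,j=1] 7<8 → i++
[i=3,j=1] 8==8 emit → i++,j++
[i=4,j=2] 13>11 → j++
[i=4,j=3] 13<17 → i++
[i=5,j=3] 21>17 → j++

6 moves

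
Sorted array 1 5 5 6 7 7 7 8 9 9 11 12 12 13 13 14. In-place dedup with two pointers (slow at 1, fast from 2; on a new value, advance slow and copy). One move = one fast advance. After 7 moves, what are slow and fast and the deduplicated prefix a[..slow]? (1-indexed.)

slow=5, fast=9, prefix=[1, 5, 6, 7, 8]

slow=1 fast=2: a[fast]=5≠a[slow]=1 write a[2]=5, slow++,fast++
slow=2 fast=3: a[fast]=5=a[slow] dup, fast++
slow=2 fast=4: a[fast]=6≠a[slow]=5 write a[3]=6, slow++,fast++
slow=3 fast=5: a[fast]=7≠a[slow]=6 write a[4]=7, slow++,fast++
slow=4 fast=6: a[fast]=7=a[slow] dup, fast++
slow=4 fast=7: a[fast]=7=a[slow] dup, fast++
slow=4 fast=8: a[fast]=8≠a[slow]=7 write a[5]=8, slow++,fast++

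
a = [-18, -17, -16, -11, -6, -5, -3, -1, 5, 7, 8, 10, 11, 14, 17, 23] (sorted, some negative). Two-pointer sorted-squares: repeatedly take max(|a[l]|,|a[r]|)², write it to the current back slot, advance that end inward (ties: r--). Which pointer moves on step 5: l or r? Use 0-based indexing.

l

l=0 r=15: |-18|<=|23| out[15]=529, r--
l=0 r=14: |-18|>|17| out[14]=324, l++
l=1 r=14: |-17|<=|17| out[13]=289, r--
l=1 r=13: |-17|>|14| out[12]=289, l++
l=2 r=13: |-16|>|14| out[11]=256, l++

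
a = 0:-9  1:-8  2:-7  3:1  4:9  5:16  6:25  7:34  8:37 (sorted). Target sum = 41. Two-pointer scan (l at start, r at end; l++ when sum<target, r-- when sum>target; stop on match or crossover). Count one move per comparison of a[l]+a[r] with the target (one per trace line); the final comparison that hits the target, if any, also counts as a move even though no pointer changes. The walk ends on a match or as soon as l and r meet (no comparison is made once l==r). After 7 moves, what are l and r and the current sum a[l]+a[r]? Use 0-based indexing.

l=0 r=8: -9+37=28 <41, l++
l=1 r=8: -8+37=29 <41, l++
l=2 r=8: -7+37=30 <41, l++
l=3 r=8: 1+37=38 <41, l++
l=4 r=8: 9+37=46 >41, r--
l=4 r=7: 9+34=43 >41, r--
l=4 r=6: 9+25=34 <41, l++

l=5, r=6, sum=41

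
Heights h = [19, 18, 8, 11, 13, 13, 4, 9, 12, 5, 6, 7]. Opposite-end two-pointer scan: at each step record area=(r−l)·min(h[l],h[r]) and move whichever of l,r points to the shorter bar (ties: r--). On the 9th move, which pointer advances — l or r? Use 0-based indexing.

r

[0,11] min(19,7)*11=77 best=77 * → r--
[0,10] min(19,6)*10=60 best=77 → r--
[0,9] min(19,5)*9=45 best=77 → r--
[0,8] min(19,12)*8=96 best=96 * → r--
[0,7] min(19,9)*7=63 best=96 → r--
[0,6] min(19,4)*6=24 best=96 → r--
[0,5] min(19,13)*5=65 best=96 → r--
[0,4] min(19,13)*4=52 best=96 → r--
[0,3] min(19,11)*3=33 best=96 → r--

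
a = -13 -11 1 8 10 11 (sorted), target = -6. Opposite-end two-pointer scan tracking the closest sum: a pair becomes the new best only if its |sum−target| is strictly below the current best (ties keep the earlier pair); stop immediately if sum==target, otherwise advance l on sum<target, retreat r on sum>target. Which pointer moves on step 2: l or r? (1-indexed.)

[1,6] -13+11=-2 d=4 * → r--
[1,5] -13+10=-3 d=3 * → r--

r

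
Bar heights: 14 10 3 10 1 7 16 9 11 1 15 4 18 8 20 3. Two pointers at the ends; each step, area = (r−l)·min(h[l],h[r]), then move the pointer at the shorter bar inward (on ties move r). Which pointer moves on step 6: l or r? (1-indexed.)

l

[1,16] min(14,3)*15=45 best=45 * → r--
[1,15] min(14,20)*14=196 best=196 * → l++
[2,15] min(10,20)*13=130 best=196 → l++
[3,15] min(3,20)*12=36 best=196 → l++
[4,15] min(10,20)*11=110 best=196 → l++
[5,15] min(1,20)*10=10 best=196 → l++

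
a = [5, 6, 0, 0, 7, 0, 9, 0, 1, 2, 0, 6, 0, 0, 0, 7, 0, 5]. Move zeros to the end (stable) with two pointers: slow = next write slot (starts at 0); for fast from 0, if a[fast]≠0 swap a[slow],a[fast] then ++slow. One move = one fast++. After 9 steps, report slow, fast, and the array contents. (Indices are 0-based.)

(s=0,f=0) a[fast]=5≠0 swap→a[0]=5 → slow++,fast++
(s=1,f=1) a[fast]=6≠0 swap→a[1]=6 → slow++,fast++
(s=2,f=2) a[fast]=0 → fast++
(s=2,f=3) a[fast]=0 → fast++
(s=2,f=4) a[fast]=7≠0 swap→a[2]=7 → slow++,fast++
(s=3,f=5) a[fast]=0 → fast++
(s=3,f=6) a[fast]=9≠0 swap→a[3]=9 → slow++,fast++
(s=4,f=7) a[fast]=0 → fast++
(s=4,f=8) a[fast]=1≠0 swap→a[4]=1 → slow++,fast++

slow=5, fast=9, a=[5, 6, 7, 9, 1, 0, 0, 0, 0, 2, 0, 6, 0, 0, 0, 7, 0, 5]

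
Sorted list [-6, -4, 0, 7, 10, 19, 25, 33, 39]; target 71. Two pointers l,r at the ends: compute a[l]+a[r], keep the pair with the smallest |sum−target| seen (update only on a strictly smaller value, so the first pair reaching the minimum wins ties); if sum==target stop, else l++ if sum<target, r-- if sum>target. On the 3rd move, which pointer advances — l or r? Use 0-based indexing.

l=0 r=8: -6+39=33 d=38 *, l++
l=1 r=8: -4+39=35 d=36 *, l++
l=2 r=8: 0+39=39 d=32 *, l++

l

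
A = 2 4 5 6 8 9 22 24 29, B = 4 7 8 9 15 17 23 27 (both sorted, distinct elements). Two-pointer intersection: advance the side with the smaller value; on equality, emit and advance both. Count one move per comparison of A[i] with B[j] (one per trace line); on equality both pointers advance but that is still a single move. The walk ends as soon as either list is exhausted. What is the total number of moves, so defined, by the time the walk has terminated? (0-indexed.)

[i=0,j=0] 2<4 → i++
[i=1,j=0] 4==4 emit → i++,j++
[i=2,j=1] 5<7 → i++
[i=3,j=1] 6<7 → i++
[i=4,j=1] 8>7 → j++
[i=4,j=2] 8==8 emit → i++,j++
[i=5,j=3] 9==9 emit → i++,j++
[i=6,j=4] 22>15 → j++
[i=6,j=5] 22>17 → j++
[i=6,j=6] 22<23 → i++
[i=7,j=6] 24>23 → j++
[i=7,j=7] 24<27 → i++
[i=8,j=7] 29>27 → j++

13 moves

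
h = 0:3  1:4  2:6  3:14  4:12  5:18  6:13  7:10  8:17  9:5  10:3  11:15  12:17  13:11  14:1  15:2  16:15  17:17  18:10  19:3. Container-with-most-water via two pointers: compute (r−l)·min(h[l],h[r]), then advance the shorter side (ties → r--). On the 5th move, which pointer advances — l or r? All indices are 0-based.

l=0 r=19: min(3,3)*19=57 best=57 *, r--
l=0 r=18: min(3,10)*18=54 best=57, l++
l=1 r=18: min(4,10)*17=68 best=68 *, l++
l=2 r=18: min(6,10)*16=96 best=96 *, l++
l=3 r=18: min(14,10)*15=150 best=150 *, r--

r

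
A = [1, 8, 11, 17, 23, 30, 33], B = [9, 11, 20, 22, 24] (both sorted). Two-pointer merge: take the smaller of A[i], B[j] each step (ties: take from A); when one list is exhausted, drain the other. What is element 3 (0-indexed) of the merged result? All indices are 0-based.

merged[3] = 11

i=0 j=0: A[i]=1<=B[j]=9 take 1, i++
i=1 j=0: A[i]=8<=B[j]=9 take 8, i++
i=2 j=0: A[i]=11>B[j]=9 take 9, j++
i=2 j=1: A[i]=11<=B[j]=11 take 11, i++
i=3 j=1: A[i]=17>B[j]=11 take 11, j++
i=3 j=2: A[i]=17<=B[j]=20 take 17, i++
i=4 j=2: A[i]=23>B[j]=20 take 20, j++
i=4 j=3: A[i]=23>B[j]=22 take 22, j++
i=4 j=4: A[i]=23<=B[j]=24 take 23, i++
i=5 j=4: A[i]=30>B[j]=24 take 24, j++
i=5 j=5: B done, take A[i]=30, i++
i=6 j=5: B done, take A[i]=33, i++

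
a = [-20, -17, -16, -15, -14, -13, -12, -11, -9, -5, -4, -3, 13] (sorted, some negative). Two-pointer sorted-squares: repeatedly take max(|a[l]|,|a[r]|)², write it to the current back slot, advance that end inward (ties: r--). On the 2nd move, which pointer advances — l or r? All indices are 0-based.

l=0 r=12: |-20|>|13| out[12]=400, l++
l=1 r=12: |-17|>|13| out[11]=289, l++

l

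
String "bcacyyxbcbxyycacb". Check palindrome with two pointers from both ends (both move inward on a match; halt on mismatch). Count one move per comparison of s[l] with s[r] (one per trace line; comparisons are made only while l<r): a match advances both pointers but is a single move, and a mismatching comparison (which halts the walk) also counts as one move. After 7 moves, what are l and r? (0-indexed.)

l=0 r=16: 'b'=='b', l++,r--
l=1 r=15: 'c'=='c', l++,r--
l=2 r=14: 'a'=='a', l++,r--
l=3 r=13: 'c'=='c', l++,r--
l=4 r=12: 'y'=='y', l++,r--
l=5 r=11: 'y'=='y', l++,r--
l=6 r=10: 'x'=='x', l++,r--

l=7, r=9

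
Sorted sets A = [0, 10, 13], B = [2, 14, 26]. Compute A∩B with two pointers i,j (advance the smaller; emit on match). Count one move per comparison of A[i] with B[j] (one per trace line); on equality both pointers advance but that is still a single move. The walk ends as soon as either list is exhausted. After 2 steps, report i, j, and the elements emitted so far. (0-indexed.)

[i=0,j=0] 0<2 → i++
[i=1,j=0] 10>2 → j++

i=1, j=1, emitted=[]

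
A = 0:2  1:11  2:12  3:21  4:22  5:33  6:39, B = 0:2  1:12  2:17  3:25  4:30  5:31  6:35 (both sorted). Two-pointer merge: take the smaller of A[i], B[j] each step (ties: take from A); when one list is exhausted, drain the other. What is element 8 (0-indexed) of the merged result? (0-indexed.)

merged[8] = 25

i=0 j=0: A[i]=2<=B[j]=2 take 2, i++
i=1 j=0: A[i]=11>B[j]=2 take 2, j++
i=1 j=1: A[i]=11<=B[j]=12 take 11, i++
i=2 j=1: A[i]=12<=B[j]=12 take 12, i++
i=3 j=1: A[i]=21>B[j]=12 take 12, j++
i=3 j=2: A[i]=21>B[j]=17 take 17, j++
i=3 j=3: A[i]=21<=B[j]=25 take 21, i++
i=4 j=3: A[i]=22<=B[j]=25 take 22, i++
i=5 j=3: A[i]=33>B[j]=25 take 25, j++
i=5 j=4: A[i]=33>B[j]=30 take 30, j++
i=5 j=5: A[i]=33>B[j]=31 take 31, j++
i=5 j=6: A[i]=33<=B[j]=35 take 33, i++
i=6 j=6: A[i]=39>B[j]=35 take 35, j++
i=6 j=7: B done, take A[i]=39, i++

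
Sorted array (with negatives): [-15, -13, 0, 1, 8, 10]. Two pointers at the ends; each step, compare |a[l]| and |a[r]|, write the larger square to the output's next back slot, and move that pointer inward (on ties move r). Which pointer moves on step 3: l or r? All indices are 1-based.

r

[1,6] |-15|>|10| out[6]=225 → l++
[2,6] |-13|>|10| out[5]=169 → l++
[3,6] |0|<=|10| out[4]=100 → r--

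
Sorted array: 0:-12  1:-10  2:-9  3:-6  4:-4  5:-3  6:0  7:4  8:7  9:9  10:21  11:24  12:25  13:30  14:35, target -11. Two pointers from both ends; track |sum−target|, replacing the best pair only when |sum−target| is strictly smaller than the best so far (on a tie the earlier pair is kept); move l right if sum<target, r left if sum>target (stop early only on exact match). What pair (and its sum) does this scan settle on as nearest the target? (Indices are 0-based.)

pair (-12, 0) with sum -12 (|Δ|=1)

[0,14] -12+35=23 d=34 * → r--
[0,13] -12+30=18 d=29 * → r--
[0,12] -12+25=13 d=24 * → r--
[0,11] -12+24=12 d=23 * → r--
[0,10] -12+21=9 d=20 * → r--
[0,9] -12+9=-3 d=8 * → r--
[0,8] -12+7=-5 d=6 * → r--
[0,7] -12+4=-8 d=3 * → r--
[0,6] -12+0=-12 d=1 * → l++
[1,6] -10+0=-10 d=1 → r--
[1,5] -10+-3=-13 d=2 → l++
[2,5] -9+-3=-12 d=1 → l++
[3,5] -6+-3=-9 d=2 → r--
[3,4] -6+-4=-10 d=1 → r--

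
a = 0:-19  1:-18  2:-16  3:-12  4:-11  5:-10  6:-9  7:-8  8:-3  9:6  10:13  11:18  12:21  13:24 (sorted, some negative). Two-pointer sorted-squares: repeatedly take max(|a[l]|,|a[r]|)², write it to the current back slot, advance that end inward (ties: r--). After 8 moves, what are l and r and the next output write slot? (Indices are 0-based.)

l=4, r=9, next write slot=5

[0,13] |-19|<=|24| out[13]=576 → r--
[0,12] |-19|<=|21| out[12]=441 → r--
[0,11] |-19|>|18| out[11]=361 → l++
[1,11] |-18|<=|18| out[10]=324 → r--
[1,10] |-18|>|13| out[9]=324 → l++
[2,10] |-16|>|13| out[8]=256 → l++
[3,10] |-12|<=|13| out[7]=169 → r--
[3,9] |-12|>|6| out[6]=144 → l++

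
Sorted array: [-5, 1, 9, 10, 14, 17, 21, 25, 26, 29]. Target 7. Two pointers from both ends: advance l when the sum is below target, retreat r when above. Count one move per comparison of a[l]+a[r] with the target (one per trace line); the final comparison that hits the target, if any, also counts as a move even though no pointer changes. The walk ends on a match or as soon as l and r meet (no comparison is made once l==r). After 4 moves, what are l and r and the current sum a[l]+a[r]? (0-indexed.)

l=0, r=5, sum=12

[0,9] -5+29=24 >7 → r--
[0,8] -5+26=21 >7 → r--
[0,7] -5+25=20 >7 → r--
[0,6] -5+21=16 >7 → r--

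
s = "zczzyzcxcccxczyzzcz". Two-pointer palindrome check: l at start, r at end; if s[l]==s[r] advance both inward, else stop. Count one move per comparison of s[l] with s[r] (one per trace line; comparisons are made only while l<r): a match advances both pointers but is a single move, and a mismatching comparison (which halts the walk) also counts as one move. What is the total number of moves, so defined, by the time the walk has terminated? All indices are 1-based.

9 moves

l=1 r=19: 'z'=='z', l++,r--
l=2 r=18: 'c'=='c', l++,r--
l=3 r=17: 'z'=='z', l++,r--
l=4 r=16: 'z'=='z', l++,r--
l=5 r=15: 'y'=='y', l++,r--
l=6 r=14: 'z'=='z', l++,r--
l=7 r=13: 'c'=='c', l++,r--
l=8 r=12: 'x'=='x', l++,r--
l=9 r=11: 'c'=='c', l++,r--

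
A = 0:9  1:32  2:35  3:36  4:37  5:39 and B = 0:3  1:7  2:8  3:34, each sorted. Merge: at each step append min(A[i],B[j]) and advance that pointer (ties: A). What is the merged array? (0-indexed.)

[3, 7, 8, 9, 32, 34, 35, 36, 37, 39]

[i=0,j=0] A[i]=9>B[j]=3 take 3 → j++
[i=0,j=1] A[i]=9>B[j]=7 take 7 → j++
[i=0,j=2] A[i]=9>B[j]=8 take 8 → j++
[i=0,j=3] A[i]=9<=B[j]=34 take 9 → i++
[i=1,j=3] A[i]=32<=B[j]=34 take 32 → i++
[i=2,j=3] A[i]=35>B[j]=34 take 34 → j++
[i=2,j=4] B done, take A[i]=35 → i++
[i=3,j=4] B done, take A[i]=36 → i++
[i=4,j=4] B done, take A[i]=37 → i++
[i=5,j=4] B done, take A[i]=39 → i++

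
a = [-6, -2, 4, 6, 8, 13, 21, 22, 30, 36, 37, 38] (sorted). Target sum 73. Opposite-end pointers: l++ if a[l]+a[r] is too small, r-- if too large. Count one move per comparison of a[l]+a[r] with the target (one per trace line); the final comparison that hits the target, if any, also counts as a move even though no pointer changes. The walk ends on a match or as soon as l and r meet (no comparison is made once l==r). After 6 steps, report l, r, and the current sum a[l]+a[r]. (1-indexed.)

[1,12] -6+38=32 <73 → l++
[2,12] -2+38=36 <73 → l++
[3,12] 4+38=42 <73 → l++
[4,12] 6+38=44 <73 → l++
[5,12] 8+38=46 <73 → l++
[6,12] 13+38=51 <73 → l++

l=7, r=12, sum=59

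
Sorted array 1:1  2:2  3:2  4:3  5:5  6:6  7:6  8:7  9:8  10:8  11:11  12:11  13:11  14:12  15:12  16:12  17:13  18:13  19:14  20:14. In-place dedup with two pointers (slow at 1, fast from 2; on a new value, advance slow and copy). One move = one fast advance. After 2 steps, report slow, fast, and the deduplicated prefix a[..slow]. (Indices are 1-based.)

slow=2, fast=4, prefix=[1, 2]

slow=1 fast=2: a[fast]=2≠a[slow]=1 write a[2]=2, slow++,fast++
slow=2 fast=3: a[fast]=2=a[slow] dup, fast++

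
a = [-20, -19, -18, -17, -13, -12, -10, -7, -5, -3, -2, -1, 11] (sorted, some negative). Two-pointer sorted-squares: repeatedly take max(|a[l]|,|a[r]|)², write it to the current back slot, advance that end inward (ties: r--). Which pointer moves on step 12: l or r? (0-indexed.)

l

l=0 r=12: |-20|>|11| out[12]=400, l++
l=1 r=12: |-19|>|11| out[11]=361, l++
l=2 r=12: |-18|>|11| out[10]=324, l++
l=3 r=12: |-17|>|11| out[9]=289, l++
l=4 r=12: |-13|>|11| out[8]=169, l++
l=5 r=12: |-12|>|11| out[7]=144, l++
l=6 r=12: |-10|<=|11| out[6]=121, r--
l=6 r=11: |-10|>|-1| out[5]=100, l++
l=7 r=11: |-7|>|-1| out[4]=49, l++
l=8 r=11: |-5|>|-1| out[3]=25, l++
l=9 r=11: |-3|>|-1| out[2]=9, l++
l=10 r=11: |-2|>|-1| out[1]=4, l++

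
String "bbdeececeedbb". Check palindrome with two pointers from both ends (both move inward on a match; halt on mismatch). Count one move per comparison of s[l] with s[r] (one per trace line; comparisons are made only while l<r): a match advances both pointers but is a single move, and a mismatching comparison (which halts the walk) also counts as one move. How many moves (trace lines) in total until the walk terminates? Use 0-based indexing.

6 moves

[0,12] 'b'=='b' → l++,r--
[1,11] 'b'=='b' → l++,r--
[2,10] 'd'=='d' → l++,r--
[3,9] 'e'=='e' → l++,r--
[4,8] 'e'=='e' → l++,r--
[5,7] 'c'=='c' → l++,r--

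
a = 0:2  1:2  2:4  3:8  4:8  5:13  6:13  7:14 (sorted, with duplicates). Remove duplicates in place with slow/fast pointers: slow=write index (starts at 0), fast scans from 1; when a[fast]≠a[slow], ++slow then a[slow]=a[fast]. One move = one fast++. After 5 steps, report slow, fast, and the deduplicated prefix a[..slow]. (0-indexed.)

slow=3, fast=6, prefix=[2, 4, 8, 13]

(s=0,f=1) a[fast]=2=a[slow] dup → fast++
(s=0,f=2) a[fast]=4≠a[slow]=2 write a[1]=4 → slow++,fast++
(s=1,f=3) a[fast]=8≠a[slow]=4 write a[2]=8 → slow++,fast++
(s=2,f=4) a[fast]=8=a[slow] dup → fast++
(s=2,f=5) a[fast]=13≠a[slow]=8 write a[3]=13 → slow++,fast++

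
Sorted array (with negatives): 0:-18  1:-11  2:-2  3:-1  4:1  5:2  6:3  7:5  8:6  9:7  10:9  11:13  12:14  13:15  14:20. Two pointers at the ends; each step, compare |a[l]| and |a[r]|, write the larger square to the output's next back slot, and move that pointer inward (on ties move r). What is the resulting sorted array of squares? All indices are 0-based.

[1, 1, 4, 4, 9, 25, 36, 49, 81, 121, 169, 196, 225, 324, 400]

[0,14] |-18|<=|20| out[14]=400 → r--
[0,13] |-18|>|15| out[13]=324 → l++
[1,13] |-11|<=|15| out[12]=225 → r--
[1,12] |-11|<=|14| out[11]=196 → r--
[1,11] |-11|<=|13| out[10]=169 → r--
[1,10] |-11|>|9| out[9]=121 → l++
[2,10] |-2|<=|9| out[8]=81 → r--
[2,9] |-2|<=|7| out[7]=49 → r--
[2,8] |-2|<=|6| out[6]=36 → r--
[2,7] |-2|<=|5| out[5]=25 → r--
[2,6] |-2|<=|3| out[4]=9 → r--
[2,5] |-2|<=|2| out[3]=4 → r--
[2,4] |-2|>|1| out[2]=4 → l++
[3,4] |-1|<=|1| out[1]=1 → r--
[3,3] |-1|<=|-1| out[0]=1 → r--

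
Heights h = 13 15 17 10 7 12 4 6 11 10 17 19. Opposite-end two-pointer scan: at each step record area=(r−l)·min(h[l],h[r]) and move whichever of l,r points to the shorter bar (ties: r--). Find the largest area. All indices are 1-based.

max area = 153

[1,12] min(13,19)*11=143 best=143 * → l++
[2,12] min(15,19)*10=150 best=150 * → l++
[3,12] min(17,19)*9=153 best=153 * → l++
[4,12] min(10,19)*8=80 best=153 → l++
[5,12] min(7,19)*7=49 best=153 → l++
[6,12] min(12,19)*6=72 best=153 → l++
[7,12] min(4,19)*5=20 best=153 → l++
[8,12] min(6,19)*4=24 best=153 → l++
[9,12] min(11,19)*3=33 best=153 → l++
[10,12] min(10,19)*2=20 best=153 → l++
[11,12] min(17,19)*1=17 best=153 → l++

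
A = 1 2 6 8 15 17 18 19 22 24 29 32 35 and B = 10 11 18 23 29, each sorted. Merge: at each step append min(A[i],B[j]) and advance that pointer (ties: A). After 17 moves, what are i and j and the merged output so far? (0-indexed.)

i=12, j=5, merged so far=[1, 2, 6, 8, 10, 11, 15, 17, 18, 18, 19, 22, 23, 24, 29, 29, 32]

i=0 j=0: A[i]=1<=B[j]=10 take 1, i++
i=1 j=0: A[i]=2<=B[j]=10 take 2, i++
i=2 j=0: A[i]=6<=B[j]=10 take 6, i++
i=3 j=0: A[i]=8<=B[j]=10 take 8, i++
i=4 j=0: A[i]=15>B[j]=10 take 10, j++
i=4 j=1: A[i]=15>B[j]=11 take 11, j++
i=4 j=2: A[i]=15<=B[j]=18 take 15, i++
i=5 j=2: A[i]=17<=B[j]=18 take 17, i++
i=6 j=2: A[i]=18<=B[j]=18 take 18, i++
i=7 j=2: A[i]=19>B[j]=18 take 18, j++
i=7 j=3: A[i]=19<=B[j]=23 take 19, i++
i=8 j=3: A[i]=22<=B[j]=23 take 22, i++
i=9 j=3: A[i]=24>B[j]=23 take 23, j++
i=9 j=4: A[i]=24<=B[j]=29 take 24, i++
i=10 j=4: A[i]=29<=B[j]=29 take 29, i++
i=11 j=4: A[i]=32>B[j]=29 take 29, j++
i=11 j=5: B done, take A[i]=32, i++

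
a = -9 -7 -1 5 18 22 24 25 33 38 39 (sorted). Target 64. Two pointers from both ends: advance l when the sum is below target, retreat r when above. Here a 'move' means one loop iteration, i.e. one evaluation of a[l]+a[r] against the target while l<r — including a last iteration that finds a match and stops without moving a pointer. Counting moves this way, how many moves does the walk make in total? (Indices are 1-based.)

[1,11] -9+39=30 <64 → l++
[2,11] -7+39=32 <64 → l++
[3,11] -1+39=38 <64 → l++
[4,11] 5+39=44 <64 → l++
[5,11] 18+39=57 <64 → l++
[6,11] 22+39=61 <64 → l++
[7,11] 24+39=63 <64 → l++
[8,11] 25+39=64 → found

8 moves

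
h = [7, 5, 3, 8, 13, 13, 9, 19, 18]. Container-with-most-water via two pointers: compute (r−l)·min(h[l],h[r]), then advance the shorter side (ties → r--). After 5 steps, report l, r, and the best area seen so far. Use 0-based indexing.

l=5, r=8, best area=56

[0,8] min(7,18)*8=56 best=56 * → l++
[1,8] min(5,18)*7=35 best=56 → l++
[2,8] min(3,18)*6=18 best=56 → l++
[3,8] min(8,18)*5=40 best=56 → l++
[4,8] min(13,18)*4=52 best=56 → l++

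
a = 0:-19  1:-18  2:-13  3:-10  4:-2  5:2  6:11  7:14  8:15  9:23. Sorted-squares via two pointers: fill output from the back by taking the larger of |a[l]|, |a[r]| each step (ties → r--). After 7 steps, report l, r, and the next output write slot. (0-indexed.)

[0,9] |-19|<=|23| out[9]=529 → r--
[0,8] |-19|>|15| out[8]=361 → l++
[1,8] |-18|>|15| out[7]=324 → l++
[2,8] |-13|<=|15| out[6]=225 → r--
[2,7] |-13|<=|14| out[5]=196 → r--
[2,6] |-13|>|11| out[4]=169 → l++
[3,6] |-10|<=|11| out[3]=121 → r--

l=3, r=5, next write slot=2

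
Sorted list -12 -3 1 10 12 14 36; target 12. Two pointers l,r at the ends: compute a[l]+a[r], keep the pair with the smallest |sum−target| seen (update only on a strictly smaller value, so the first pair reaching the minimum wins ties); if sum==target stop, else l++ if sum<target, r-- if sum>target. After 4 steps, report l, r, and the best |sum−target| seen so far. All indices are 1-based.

l=3, r=5, best |Δ|=1

l=1 r=7: -12+36=24 d=12 *, r--
l=1 r=6: -12+14=2 d=10 *, l++
l=2 r=6: -3+14=11 d=1 *, l++
l=3 r=6: 1+14=15 d=3, r--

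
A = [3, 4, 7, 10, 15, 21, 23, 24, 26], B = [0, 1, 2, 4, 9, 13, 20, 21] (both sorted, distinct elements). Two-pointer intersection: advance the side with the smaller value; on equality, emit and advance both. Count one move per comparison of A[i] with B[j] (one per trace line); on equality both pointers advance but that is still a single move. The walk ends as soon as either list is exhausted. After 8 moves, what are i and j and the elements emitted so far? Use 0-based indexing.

i=0 j=0: 3>0, j++
i=0 j=1: 3>1, j++
i=0 j=2: 3>2, j++
i=0 j=3: 3<4, i++
i=1 j=3: 4==4 emit, i++,j++
i=2 j=4: 7<9, i++
i=3 j=4: 10>9, j++
i=3 j=5: 10<13, i++

i=4, j=5, emitted=[4]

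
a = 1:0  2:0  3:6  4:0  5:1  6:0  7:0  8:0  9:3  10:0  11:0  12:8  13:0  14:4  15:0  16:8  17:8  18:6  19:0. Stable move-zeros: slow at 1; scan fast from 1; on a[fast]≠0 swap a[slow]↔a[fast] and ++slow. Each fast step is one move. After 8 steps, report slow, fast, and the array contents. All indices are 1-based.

slow=3, fast=9, a=[6, 1, 0, 0, 0, 0, 0, 0, 3, 0, 0, 8, 0, 4, 0, 8, 8, 6, 0]

(s=1,f=1) a[fast]=0 → fast++
(s=1,f=2) a[fast]=0 → fast++
(s=1,f=3) a[fast]=6≠0 swap→a[1]=6 → slow++,fast++
(s=2,f=4) a[fast]=0 → fast++
(s=2,f=5) a[fast]=1≠0 swap→a[2]=1 → slow++,fast++
(s=3,f=6) a[fast]=0 → fast++
(s=3,f=7) a[fast]=0 → fast++
(s=3,f=8) a[fast]=0 → fast++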